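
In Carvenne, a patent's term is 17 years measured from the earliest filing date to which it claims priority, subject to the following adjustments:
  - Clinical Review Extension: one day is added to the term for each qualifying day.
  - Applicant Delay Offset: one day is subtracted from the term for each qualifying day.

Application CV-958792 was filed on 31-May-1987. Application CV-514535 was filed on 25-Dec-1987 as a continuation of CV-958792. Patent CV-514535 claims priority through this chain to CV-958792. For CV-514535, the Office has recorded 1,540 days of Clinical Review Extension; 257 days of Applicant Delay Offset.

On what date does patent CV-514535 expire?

December 5, 2007

Earliest priority filing: 31 May 1987.
Base term: 31 May 1987 + 17 years → 31 May 2004.
Clinical Review Extension: +1540 days → 18 August 2008.
Applicant Delay Offset: −257 days → 5 December 2007.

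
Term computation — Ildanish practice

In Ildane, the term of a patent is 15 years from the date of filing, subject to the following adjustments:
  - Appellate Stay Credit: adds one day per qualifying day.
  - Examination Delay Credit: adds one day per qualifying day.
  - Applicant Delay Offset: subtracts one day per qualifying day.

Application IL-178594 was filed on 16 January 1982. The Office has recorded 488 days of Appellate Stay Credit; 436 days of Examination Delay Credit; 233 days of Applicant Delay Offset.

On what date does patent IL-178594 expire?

Base term: filing date + 15 years → 16 January 1997.
Appellate Stay Credit: +488 days → 19 May 1998.
Examination Delay Credit: +436 days → 29 July 1999.
Applicant Delay Offset: −233 days → 8 December 1998.

1998-12-08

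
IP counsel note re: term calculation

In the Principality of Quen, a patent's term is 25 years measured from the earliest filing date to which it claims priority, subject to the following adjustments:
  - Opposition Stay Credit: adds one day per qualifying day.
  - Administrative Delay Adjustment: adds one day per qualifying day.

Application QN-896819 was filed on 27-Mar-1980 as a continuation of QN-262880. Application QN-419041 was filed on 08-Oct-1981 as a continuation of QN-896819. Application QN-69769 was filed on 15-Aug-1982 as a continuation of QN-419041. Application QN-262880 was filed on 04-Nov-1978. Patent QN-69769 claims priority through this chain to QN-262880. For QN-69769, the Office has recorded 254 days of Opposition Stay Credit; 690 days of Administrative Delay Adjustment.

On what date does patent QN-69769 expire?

Earliest priority filing: 4 November 1978.
Base term: 4 November 1978 + 25 years → 4 November 2003.
Opposition Stay Credit: +254 days → 15 July 2004.
Administrative Delay Adjustment: +690 days → 5 June 2006.

June 5, 2006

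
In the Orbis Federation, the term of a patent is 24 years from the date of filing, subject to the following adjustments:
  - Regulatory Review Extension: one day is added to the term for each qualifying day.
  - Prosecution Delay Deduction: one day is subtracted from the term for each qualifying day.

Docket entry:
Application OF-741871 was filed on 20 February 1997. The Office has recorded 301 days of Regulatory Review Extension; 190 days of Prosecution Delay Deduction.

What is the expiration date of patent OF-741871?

2021-06-11

Base term: filing date + 24 years → 20 February 2021.
Regulatory Review Extension: +301 days → 18 December 2021.
Prosecution Delay Deduction: −190 days → 11 June 2021.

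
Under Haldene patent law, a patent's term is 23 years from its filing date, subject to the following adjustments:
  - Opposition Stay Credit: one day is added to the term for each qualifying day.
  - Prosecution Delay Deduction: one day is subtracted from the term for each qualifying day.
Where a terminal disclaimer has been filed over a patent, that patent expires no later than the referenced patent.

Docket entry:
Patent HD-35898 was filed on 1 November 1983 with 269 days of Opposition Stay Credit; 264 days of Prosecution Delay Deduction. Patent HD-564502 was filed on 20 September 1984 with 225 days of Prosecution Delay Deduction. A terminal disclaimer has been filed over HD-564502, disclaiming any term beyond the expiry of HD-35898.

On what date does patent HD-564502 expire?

November 6, 2006

Natural term of HD-564502:
  Base: filing + 23 years → 20 September 2007.
  Prosecution Delay Deduction: −225 days → 7 February 2007.
Expiry of referenced patent HD-35898:
  Base: filing + 23 years → 1 November 2006.
  Opposition Stay Credit: +269 days → 28 July 2007.
  Prosecution Delay Deduction: −264 days → 6 November 2006.
Terminal disclaimer: HD-564502 expires on the earlier of 7 February 2007 and 6 November 2006.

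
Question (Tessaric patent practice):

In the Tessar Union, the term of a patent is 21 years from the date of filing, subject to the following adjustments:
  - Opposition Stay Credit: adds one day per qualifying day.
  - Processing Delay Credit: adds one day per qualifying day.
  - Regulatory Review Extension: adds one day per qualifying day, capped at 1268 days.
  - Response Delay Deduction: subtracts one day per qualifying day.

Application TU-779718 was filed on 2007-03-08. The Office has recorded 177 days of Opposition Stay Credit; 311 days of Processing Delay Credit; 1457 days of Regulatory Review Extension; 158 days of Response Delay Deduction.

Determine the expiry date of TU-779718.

2032-07-23

Base term: filing date + 21 years → 8 March 2028.
Opposition Stay Credit: +177 days → 1 September 2028.
Processing Delay Credit: +311 days → 9 July 2029.
Regulatory Review Extension: 1457 days claimed exceeds the 1268-day cap, so +1268 days → 28 December 2032.
Response Delay Deduction: −158 days → 23 July 2032.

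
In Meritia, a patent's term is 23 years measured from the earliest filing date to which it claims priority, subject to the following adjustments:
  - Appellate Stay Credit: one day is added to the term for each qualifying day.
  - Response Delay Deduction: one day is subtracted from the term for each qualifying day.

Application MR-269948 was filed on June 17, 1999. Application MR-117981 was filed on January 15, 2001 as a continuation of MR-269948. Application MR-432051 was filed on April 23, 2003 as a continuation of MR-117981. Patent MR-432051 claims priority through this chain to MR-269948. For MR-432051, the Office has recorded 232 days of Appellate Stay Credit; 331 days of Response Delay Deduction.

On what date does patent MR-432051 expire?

2022-03-10

Earliest priority filing: 17 June 1999.
Base term: 17 June 1999 + 23 years → 17 June 2022.
Appellate Stay Credit: +232 days → 4 February 2023.
Response Delay Deduction: −331 days → 10 March 2022.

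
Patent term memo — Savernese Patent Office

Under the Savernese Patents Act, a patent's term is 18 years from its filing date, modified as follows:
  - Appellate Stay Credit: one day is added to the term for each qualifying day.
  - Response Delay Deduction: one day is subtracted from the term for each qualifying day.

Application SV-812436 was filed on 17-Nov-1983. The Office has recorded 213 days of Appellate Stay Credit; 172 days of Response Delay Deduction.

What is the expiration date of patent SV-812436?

2001-12-28

Base term: filing date + 18 years → 17 November 2001.
Appellate Stay Credit: +213 days → 18 June 2002.
Response Delay Deduction: −172 days → 28 December 2001.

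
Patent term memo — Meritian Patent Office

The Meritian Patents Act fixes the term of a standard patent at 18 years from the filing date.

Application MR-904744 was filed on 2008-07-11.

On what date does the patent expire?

Filing date + 18 years → 11 July 2026.

July 11, 2026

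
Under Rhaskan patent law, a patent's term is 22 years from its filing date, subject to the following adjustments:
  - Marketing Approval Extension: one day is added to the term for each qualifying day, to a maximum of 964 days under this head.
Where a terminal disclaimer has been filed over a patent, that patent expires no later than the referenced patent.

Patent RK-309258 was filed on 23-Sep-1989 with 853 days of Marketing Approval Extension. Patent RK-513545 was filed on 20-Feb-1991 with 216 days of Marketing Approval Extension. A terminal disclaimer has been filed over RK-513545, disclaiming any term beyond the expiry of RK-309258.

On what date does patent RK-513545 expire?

Natural term of RK-513545:
  Base: filing + 22 years → 20 February 2013.
  Marketing Approval Extension: 216 days (within the 964-day cap) → +216 days → 24 September 2013.
Expiry of referenced patent RK-309258:
  Base: filing + 22 years → 23 September 2011.
  Marketing Approval Extension: 853 days (within the 964-day cap) → +853 days → 23 January 2014.
Terminal disclaimer: RK-513545 expires on the earlier of 24 September 2013 and 23 January 2014.

September 24, 2013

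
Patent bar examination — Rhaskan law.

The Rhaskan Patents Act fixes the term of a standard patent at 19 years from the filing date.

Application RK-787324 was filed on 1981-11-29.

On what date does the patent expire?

Filing date + 19 years → 29 November 2000.

2000-11-29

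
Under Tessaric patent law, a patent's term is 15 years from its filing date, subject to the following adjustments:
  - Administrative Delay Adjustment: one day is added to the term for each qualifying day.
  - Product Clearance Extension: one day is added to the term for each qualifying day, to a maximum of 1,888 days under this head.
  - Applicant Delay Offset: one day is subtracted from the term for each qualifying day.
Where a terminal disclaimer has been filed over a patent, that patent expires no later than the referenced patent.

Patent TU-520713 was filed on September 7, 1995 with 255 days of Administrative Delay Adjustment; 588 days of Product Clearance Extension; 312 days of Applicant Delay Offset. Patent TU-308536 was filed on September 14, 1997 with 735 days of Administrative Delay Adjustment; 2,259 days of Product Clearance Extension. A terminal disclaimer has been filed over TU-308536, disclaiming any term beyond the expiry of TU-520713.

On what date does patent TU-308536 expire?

Natural term of TU-308536:
  Base: filing + 15 years → 14 September 2012.
  Administrative Delay Adjustment: +735 days → 19 September 2014.
  Product Clearance Extension: 2259 days claimed exceeds the 1888-day cap, so +1888 days → 20 November 2019.
Expiry of referenced patent TU-520713:
  Base: filing + 15 years → 7 September 2010.
  Administrative Delay Adjustment: +255 days → 20 May 2011.
  Product Clearance Extension: 588 days (within the 1888-day cap) → +588 days → 28 December 2012.
  Applicant Delay Offset: −312 days → 20 February 2012.
Terminal disclaimer: TU-308536 expires on the earlier of 20 November 2019 and 20 February 2012.

2012-02-20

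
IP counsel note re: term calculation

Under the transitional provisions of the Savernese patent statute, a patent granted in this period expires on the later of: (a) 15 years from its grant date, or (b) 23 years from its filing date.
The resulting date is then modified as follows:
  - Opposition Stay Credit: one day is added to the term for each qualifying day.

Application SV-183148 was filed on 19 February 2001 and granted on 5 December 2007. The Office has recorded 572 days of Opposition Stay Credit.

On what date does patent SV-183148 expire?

2025-09-13

(a) grant + 15 years → 5 December 2022.
(b) filing + 23 years → 19 February 2024.
Later of the two: 19 February 2024.
Opposition Stay Credit: +572 days → 13 September 2025.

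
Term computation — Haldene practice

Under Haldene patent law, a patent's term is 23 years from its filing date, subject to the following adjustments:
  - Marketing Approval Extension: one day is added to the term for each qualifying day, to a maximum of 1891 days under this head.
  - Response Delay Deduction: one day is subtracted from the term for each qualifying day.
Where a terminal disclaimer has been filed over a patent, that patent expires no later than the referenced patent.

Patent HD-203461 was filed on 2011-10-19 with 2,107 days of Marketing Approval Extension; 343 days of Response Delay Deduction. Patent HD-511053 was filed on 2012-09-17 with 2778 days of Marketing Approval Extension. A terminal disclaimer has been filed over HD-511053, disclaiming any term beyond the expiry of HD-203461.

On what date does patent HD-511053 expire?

2039-01-14

Natural term of HD-511053:
  Base: filing + 23 years → 17 September 2035.
  Marketing Approval Extension: 2778 days claimed exceeds the 1891-day cap, so +1891 days → 20 November 2040.
Expiry of referenced patent HD-203461:
  Base: filing + 23 years → 19 October 2034.
  Marketing Approval Extension: 2107 days claimed exceeds the 1891-day cap, so +1891 days → 23 December 2039.
  Response Delay Deduction: −343 days → 14 January 2039.
Terminal disclaimer: HD-511053 expires on the earlier of 20 November 2040 and 14 January 2039.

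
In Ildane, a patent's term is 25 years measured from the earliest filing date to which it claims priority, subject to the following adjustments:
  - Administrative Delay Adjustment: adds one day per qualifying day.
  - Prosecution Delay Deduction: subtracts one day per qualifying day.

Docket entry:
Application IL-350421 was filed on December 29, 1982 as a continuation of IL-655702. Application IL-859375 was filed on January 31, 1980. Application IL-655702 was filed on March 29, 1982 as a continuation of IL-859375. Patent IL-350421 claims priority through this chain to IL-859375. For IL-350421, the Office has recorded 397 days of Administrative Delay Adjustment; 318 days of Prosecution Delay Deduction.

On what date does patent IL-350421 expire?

Earliest priority filing: 31 January 1980.
Base term: 31 January 1980 + 25 years → 31 January 2005.
Administrative Delay Adjustment: +397 days → 4 March 2006.
Prosecution Delay Deduction: −318 days → 20 April 2005.

2005-04-20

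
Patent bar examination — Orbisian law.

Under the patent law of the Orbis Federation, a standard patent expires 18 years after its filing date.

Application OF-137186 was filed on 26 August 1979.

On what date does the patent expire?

Filing date + 18 years → 26 August 1997.

1997-08-26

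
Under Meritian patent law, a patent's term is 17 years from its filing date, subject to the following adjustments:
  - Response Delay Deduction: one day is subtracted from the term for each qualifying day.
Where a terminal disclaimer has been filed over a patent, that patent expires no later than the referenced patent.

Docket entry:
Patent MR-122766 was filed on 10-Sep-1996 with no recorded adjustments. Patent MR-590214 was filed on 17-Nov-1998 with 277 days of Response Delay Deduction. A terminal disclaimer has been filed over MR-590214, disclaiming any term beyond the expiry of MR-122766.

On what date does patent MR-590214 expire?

September 10, 2013

Natural term of MR-590214:
  Base: filing + 17 years → 17 November 2015.
  Response Delay Deduction: −277 days → 13 February 2015.
Expiry of referenced patent MR-122766:
  Base: filing + 17 years → 10 September 2013.
Terminal disclaimer: MR-590214 expires on the earlier of 13 February 2015 and 10 September 2013.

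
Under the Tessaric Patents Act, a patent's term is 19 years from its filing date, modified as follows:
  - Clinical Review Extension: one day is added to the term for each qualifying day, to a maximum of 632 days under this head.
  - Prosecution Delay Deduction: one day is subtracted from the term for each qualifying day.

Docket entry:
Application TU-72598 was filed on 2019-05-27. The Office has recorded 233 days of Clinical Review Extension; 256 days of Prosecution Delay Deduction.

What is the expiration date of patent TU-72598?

2038-05-04

Base term: filing date + 19 years → 27 May 2038.
Clinical Review Extension: 233 days (within the 632-day cap) → +233 days → 15 January 2039.
Prosecution Delay Deduction: −256 days → 4 May 2038.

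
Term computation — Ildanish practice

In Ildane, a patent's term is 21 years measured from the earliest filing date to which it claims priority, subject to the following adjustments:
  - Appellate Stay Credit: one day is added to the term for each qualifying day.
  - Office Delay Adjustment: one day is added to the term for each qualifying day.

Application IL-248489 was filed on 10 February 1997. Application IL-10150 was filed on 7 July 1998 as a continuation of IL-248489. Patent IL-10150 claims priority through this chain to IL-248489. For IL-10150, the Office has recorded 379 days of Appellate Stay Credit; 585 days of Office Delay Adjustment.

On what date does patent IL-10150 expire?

October 1, 2020

Earliest priority filing: 10 February 1997.
Base term: 10 February 1997 + 21 years → 10 February 2018.
Appellate Stay Credit: +379 days → 24 February 2019.
Office Delay Adjustment: +585 days → 1 October 2020.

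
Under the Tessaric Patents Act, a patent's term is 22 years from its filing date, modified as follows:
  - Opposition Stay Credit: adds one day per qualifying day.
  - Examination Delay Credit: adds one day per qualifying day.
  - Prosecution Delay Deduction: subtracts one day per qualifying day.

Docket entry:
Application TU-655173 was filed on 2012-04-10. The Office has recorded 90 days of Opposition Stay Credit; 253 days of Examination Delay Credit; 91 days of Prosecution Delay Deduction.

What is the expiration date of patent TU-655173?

Base term: filing date + 22 years → 10 April 2034.
Opposition Stay Credit: +90 days → 9 July 2034.
Examination Delay Credit: +253 days → 19 March 2035.
Prosecution Delay Deduction: −91 days → 18 December 2034.

December 18, 2034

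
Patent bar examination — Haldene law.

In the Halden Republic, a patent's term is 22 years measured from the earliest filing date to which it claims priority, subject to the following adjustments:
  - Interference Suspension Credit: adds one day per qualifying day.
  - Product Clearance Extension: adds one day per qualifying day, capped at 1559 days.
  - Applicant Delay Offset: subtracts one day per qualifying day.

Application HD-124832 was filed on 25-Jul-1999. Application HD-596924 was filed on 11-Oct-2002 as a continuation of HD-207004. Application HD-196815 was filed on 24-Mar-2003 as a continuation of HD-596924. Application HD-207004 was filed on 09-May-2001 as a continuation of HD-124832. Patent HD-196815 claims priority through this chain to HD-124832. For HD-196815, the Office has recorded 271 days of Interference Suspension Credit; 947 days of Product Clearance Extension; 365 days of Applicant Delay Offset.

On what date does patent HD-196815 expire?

Earliest priority filing: 25 July 1999.
Base term: 25 July 1999 + 22 years → 25 July 2021.
Interference Suspension Credit: +271 days → 22 April 2022.
Product Clearance Extension: 947 days (within the 1559-day cap) → +947 days → 24 November 2024.
Applicant Delay Offset: −365 days → 25 November 2023.

November 25, 2023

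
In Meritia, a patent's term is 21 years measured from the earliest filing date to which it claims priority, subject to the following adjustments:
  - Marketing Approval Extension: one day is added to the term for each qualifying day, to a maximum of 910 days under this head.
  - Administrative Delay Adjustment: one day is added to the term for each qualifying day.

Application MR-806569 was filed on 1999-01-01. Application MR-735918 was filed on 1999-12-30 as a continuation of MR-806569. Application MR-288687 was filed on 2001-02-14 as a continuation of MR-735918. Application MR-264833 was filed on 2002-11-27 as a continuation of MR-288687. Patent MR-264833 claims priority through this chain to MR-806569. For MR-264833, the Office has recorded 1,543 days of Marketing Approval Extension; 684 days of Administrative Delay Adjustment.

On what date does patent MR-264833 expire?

Earliest priority filing: 1 January 1999.
Base term: 1 January 1999 + 21 years → 1 January 2020.
Marketing Approval Extension: 1543 days claimed exceeds the 910-day cap, so +910 days → 29 June 2022.
Administrative Delay Adjustment: +684 days → 13 May 2024.

2024-05-13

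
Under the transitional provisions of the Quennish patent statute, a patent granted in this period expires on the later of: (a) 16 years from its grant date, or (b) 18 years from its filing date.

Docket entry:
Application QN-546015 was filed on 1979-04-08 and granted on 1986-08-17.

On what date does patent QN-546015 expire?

(a) grant + 16 years → 17 August 2002.
(b) filing + 18 years → 8 April 1997.
Later of the two: 17 August 2002.

2002-08-17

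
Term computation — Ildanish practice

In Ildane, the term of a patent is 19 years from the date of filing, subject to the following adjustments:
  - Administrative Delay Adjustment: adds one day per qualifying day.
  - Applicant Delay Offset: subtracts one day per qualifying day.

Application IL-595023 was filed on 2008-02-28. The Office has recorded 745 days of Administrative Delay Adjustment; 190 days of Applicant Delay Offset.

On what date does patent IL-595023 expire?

2028-09-05

Base term: filing date + 19 years → 28 February 2027.
Administrative Delay Adjustment: +745 days → 14 March 2029.
Applicant Delay Offset: −190 days → 5 September 2028.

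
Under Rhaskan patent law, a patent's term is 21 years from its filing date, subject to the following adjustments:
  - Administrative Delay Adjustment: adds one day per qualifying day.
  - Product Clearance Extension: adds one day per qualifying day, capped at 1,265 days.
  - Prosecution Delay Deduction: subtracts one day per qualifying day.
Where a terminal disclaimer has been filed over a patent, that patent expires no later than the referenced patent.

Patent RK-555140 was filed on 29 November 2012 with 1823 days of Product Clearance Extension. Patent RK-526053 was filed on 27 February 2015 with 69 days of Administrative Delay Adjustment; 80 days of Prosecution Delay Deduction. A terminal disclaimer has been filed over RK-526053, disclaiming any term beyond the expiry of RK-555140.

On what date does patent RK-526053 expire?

Natural term of RK-526053:
  Base: filing + 21 years → 27 February 2036.
  Administrative Delay Adjustment: +69 days → 6 May 2036.
  Prosecution Delay Deduction: −80 days → 16 February 2036.
Expiry of referenced patent RK-555140:
  Base: filing + 21 years → 29 November 2033.
  Product Clearance Extension: 1823 days claimed exceeds the 1265-day cap, so +1265 days → 17 May 2037.
Terminal disclaimer: RK-526053 expires on the earlier of 16 February 2036 and 17 May 2037.

2036-02-16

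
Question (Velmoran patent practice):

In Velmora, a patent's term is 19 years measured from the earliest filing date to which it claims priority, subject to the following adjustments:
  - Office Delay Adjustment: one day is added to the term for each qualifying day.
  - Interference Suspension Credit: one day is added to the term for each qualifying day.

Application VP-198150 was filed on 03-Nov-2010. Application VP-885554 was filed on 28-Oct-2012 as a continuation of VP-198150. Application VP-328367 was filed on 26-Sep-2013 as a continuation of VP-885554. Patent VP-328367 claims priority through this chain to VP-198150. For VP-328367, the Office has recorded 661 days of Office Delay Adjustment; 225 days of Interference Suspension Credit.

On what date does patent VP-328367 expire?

Earliest priority filing: 3 November 2010.
Base term: 3 November 2010 + 19 years → 3 November 2029.
Office Delay Adjustment: +661 days → 26 August 2031.
Interference Suspension Credit: +225 days → 7 April 2032.

2032-04-07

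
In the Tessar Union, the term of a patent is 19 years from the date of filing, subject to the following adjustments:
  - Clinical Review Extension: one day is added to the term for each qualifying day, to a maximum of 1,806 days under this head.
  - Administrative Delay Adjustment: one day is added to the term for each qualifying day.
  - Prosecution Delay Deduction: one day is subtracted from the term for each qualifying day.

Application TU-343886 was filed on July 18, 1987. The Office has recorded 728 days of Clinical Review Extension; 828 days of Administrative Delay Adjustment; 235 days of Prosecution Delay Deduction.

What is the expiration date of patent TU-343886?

Base term: filing date + 19 years → 18 July 2006.
Clinical Review Extension: 728 days (within the 1806-day cap) → +728 days → 15 July 2008.
Administrative Delay Adjustment: +828 days → 21 October 2010.
Prosecution Delay Deduction: −235 days → 28 February 2010.

2010-02-28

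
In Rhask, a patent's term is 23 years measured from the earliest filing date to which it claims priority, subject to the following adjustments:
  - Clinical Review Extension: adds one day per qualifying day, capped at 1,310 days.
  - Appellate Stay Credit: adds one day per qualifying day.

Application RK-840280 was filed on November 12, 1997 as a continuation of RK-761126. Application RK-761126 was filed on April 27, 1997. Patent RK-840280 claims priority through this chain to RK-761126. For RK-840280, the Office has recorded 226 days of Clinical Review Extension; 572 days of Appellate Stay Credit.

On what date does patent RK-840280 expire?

2022-07-04

Earliest priority filing: 27 April 1997.
Base term: 27 April 1997 + 23 years → 27 April 2020.
Clinical Review Extension: 226 days (within the 1310-day cap) → +226 days → 9 December 2020.
Appellate Stay Credit: +572 days → 4 July 2022.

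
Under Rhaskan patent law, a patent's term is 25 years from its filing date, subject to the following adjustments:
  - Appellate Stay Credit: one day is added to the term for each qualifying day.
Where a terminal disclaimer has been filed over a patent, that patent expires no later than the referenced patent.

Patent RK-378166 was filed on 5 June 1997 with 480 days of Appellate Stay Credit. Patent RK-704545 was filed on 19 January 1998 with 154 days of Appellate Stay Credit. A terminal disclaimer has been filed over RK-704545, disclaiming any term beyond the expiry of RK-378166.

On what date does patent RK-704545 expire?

Natural term of RK-704545:
  Base: filing + 25 years → 19 January 2023.
  Appellate Stay Credit: +154 days → 22 June 2023.
Expiry of referenced patent RK-378166:
  Base: filing + 25 years → 5 June 2022.
  Appellate Stay Credit: +480 days → 28 September 2023.
Terminal disclaimer: RK-704545 expires on the earlier of 22 June 2023 and 28 September 2023.

June 22, 2023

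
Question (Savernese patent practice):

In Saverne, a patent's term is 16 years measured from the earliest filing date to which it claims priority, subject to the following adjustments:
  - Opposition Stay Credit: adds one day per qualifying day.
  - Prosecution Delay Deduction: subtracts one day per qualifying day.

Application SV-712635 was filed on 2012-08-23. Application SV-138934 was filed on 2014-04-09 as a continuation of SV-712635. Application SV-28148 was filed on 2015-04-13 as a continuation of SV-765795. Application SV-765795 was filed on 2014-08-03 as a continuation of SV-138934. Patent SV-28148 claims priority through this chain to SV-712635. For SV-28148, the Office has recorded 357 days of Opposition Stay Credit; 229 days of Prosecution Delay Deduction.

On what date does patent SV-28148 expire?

2028-12-29

Earliest priority filing: 23 August 2012.
Base term: 23 August 2012 + 16 years → 23 August 2028.
Opposition Stay Credit: +357 days → 15 August 2029.
Prosecution Delay Deduction: −229 days → 29 December 2028.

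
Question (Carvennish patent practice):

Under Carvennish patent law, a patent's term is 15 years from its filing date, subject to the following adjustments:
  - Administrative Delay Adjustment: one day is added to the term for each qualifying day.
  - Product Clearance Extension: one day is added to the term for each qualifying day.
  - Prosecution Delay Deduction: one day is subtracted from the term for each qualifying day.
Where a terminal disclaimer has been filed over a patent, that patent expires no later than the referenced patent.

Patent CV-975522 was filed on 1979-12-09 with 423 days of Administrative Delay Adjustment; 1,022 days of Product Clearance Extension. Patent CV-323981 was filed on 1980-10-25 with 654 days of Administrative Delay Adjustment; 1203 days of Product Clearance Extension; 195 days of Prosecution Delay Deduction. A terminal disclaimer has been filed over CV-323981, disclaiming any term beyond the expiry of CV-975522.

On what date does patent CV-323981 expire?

1998-11-23

Natural term of CV-323981:
  Base: filing + 15 years → 25 October 1995.
  Administrative Delay Adjustment: +654 days → 9 August 1997.
  Product Clearance Extension: +1203 days → 24 November 2000.
  Prosecution Delay Deduction: −195 days → 13 May 2000.
Expiry of referenced patent CV-975522:
  Base: filing + 15 years → 9 December 1994.
  Administrative Delay Adjustment: +423 days → 5 February 1996.
  Product Clearance Extension: +1022 days → 23 November 1998.
Terminal disclaimer: CV-323981 expires on the earlier of 13 May 2000 and 23 November 1998.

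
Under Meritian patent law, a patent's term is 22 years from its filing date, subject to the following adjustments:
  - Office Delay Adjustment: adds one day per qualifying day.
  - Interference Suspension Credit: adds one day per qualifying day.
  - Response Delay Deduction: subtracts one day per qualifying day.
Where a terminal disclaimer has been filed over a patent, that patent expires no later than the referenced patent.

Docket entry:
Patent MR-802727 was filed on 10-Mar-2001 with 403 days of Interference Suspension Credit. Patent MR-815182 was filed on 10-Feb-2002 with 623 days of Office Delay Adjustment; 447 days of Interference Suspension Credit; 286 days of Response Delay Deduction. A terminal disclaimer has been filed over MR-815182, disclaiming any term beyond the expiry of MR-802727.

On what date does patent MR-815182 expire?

April 16, 2024

Natural term of MR-815182:
  Base: filing + 22 years → 10 February 2024.
  Office Delay Adjustment: +623 days → 25 October 2025.
  Interference Suspension Credit: +447 days → 15 January 2027.
  Response Delay Deduction: −286 days → 4 April 2026.
Expiry of referenced patent MR-802727:
  Base: filing + 22 years → 10 March 2023.
  Interference Suspension Credit: +403 days → 16 April 2024.
Terminal disclaimer: MR-815182 expires on the earlier of 4 April 2026 and 16 April 2024.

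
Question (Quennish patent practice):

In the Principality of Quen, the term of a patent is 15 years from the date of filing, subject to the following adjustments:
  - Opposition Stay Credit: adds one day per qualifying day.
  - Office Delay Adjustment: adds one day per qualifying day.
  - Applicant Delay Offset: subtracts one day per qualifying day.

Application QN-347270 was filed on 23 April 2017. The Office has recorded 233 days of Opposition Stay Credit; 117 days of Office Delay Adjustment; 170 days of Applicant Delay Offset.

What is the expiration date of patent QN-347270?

2032-10-20

Base term: filing date + 15 years → 23 April 2032.
Opposition Stay Credit: +233 days → 12 December 2032.
Office Delay Adjustment: +117 days → 8 April 2033.
Applicant Delay Offset: −170 days → 20 October 2032.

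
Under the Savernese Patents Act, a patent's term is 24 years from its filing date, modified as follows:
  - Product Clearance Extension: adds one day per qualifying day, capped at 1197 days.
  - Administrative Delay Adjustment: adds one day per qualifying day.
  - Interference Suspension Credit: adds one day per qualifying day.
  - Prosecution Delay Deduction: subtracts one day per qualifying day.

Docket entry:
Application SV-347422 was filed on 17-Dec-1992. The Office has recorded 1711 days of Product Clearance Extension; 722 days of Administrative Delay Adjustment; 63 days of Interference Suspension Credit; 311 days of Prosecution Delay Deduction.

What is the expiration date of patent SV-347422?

Base term: filing date + 24 years → 17 December 2016.
Product Clearance Extension: 1711 days claimed exceeds the 1197-day cap, so +1197 days → 28 March 2020.
Administrative Delay Adjustment: +722 days → 20 March 2022.
Interference Suspension Credit: +63 days → 22 May 2022.
Prosecution Delay Deduction: −311 days → 15 July 2021.

2021-07-15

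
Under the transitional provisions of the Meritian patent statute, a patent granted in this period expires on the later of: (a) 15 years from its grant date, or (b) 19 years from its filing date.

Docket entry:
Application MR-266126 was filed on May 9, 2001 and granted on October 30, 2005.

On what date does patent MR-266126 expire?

October 30, 2020

(a) grant + 15 years → 30 October 2020.
(b) filing + 19 years → 9 May 2020.
Later of the two: 30 October 2020.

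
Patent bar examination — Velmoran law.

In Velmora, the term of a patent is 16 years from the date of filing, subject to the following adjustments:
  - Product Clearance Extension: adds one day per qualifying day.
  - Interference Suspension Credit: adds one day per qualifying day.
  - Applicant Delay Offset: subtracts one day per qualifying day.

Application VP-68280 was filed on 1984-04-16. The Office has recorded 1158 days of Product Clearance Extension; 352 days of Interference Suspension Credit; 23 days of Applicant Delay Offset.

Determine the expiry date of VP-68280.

2004-05-12

Base term: filing date + 16 years → 16 April 2000.
Product Clearance Extension: +1158 days → 18 June 2003.
Interference Suspension Credit: +352 days → 4 June 2004.
Applicant Delay Offset: −23 days → 12 May 2004.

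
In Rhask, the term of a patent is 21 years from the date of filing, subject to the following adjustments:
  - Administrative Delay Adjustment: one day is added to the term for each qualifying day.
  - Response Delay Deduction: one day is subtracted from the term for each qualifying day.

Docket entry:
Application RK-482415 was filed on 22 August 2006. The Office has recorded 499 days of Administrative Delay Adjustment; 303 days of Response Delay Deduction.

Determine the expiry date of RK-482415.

Base term: filing date + 21 years → 22 August 2027.
Administrative Delay Adjustment: +499 days → 2 January 2029.
Response Delay Deduction: −303 days → 5 March 2028.

March 5, 2028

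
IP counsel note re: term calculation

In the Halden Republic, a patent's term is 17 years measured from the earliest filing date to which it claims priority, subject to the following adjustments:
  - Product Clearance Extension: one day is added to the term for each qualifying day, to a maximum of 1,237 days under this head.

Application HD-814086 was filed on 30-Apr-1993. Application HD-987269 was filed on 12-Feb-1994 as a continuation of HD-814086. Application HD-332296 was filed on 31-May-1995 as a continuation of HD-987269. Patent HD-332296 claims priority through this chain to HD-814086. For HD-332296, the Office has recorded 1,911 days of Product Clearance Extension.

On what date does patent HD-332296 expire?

Earliest priority filing: 30 April 1993.
Base term: 30 April 1993 + 17 years → 30 April 2010.
Product Clearance Extension: 1911 days claimed exceeds the 1237-day cap, so +1237 days → 18 September 2013.

2013-09-18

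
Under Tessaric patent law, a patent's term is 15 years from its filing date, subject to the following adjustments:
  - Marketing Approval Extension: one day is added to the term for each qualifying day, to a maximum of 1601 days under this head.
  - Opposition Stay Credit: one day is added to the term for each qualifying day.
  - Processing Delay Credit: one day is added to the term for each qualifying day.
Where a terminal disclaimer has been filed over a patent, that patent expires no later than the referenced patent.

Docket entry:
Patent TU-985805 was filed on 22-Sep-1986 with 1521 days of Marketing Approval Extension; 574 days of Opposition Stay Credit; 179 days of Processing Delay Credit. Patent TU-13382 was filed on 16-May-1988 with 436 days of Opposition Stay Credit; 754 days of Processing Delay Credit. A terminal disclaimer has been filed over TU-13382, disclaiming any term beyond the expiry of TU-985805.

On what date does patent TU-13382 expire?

Natural term of TU-13382:
  Base: filing + 15 years → 16 May 2003.
  Opposition Stay Credit: +436 days → 25 July 2004.
  Processing Delay Credit: +754 days → 18 August 2006.
Expiry of referenced patent TU-985805:
  Base: filing + 15 years → 22 September 2001.
  Marketing Approval Extension: 1521 days (within the 1601-day cap) → +1521 days → 21 November 2005.
  Opposition Stay Credit: +574 days → 18 June 2007.
  Processing Delay Credit: +179 days → 14 December 2007.
Terminal disclaimer: TU-13382 expires on the earlier of 18 August 2006 and 14 December 2007.

August 18, 2006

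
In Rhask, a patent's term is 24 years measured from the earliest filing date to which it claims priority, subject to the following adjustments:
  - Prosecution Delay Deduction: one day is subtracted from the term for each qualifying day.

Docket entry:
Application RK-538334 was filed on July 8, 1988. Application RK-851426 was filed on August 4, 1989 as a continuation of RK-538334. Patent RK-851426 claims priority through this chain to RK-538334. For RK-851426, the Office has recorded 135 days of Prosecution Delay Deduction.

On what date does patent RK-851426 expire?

Earliest priority filing: 8 July 1988.
Base term: 8 July 1988 + 24 years → 8 July 2012.
Prosecution Delay Deduction: −135 days → 24 February 2012.

2012-02-24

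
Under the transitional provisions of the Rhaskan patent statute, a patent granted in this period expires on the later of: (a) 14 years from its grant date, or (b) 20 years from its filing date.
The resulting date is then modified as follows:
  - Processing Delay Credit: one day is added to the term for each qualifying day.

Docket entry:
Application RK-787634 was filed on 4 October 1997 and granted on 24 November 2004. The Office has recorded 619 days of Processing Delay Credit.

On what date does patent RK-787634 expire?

2020-08-04

(a) grant + 14 years → 24 November 2018.
(b) filing + 20 years → 4 October 2017.
Later of the two: 24 November 2018.
Processing Delay Credit: +619 days → 4 August 2020.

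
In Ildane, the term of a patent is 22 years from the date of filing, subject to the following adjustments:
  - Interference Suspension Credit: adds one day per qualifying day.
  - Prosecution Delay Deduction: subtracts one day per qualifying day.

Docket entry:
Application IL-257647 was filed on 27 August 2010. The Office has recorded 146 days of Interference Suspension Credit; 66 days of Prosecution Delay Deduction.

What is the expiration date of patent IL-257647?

2032-11-15

Base term: filing date + 22 years → 27 August 2032.
Interference Suspension Credit: +146 days → 20 January 2033.
Prosecution Delay Deduction: −66 days → 15 November 2032.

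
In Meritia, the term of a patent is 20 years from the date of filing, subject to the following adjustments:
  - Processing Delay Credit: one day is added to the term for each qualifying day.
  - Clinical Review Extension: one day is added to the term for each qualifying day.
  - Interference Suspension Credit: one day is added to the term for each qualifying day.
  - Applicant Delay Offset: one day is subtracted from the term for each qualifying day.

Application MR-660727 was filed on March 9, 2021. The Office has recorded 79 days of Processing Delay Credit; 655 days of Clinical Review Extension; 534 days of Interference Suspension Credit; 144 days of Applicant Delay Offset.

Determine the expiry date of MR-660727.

April 6, 2044

Base term: filing date + 20 years → 9 March 2041.
Processing Delay Credit: +79 days → 27 May 2041.
Clinical Review Extension: +655 days → 13 March 2043.
Interference Suspension Credit: +534 days → 28 August 2044.
Applicant Delay Offset: −144 days → 6 April 2044.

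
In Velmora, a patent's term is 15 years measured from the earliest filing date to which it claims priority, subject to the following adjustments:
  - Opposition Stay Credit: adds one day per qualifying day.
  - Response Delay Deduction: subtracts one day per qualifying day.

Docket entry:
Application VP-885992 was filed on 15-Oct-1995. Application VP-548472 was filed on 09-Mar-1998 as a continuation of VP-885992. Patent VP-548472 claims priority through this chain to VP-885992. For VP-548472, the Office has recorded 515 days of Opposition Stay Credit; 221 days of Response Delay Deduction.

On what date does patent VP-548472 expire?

Earliest priority filing: 15 October 1995.
Base term: 15 October 1995 + 15 years → 15 October 2010.
Opposition Stay Credit: +515 days → 13 March 2012.
Response Delay Deduction: −221 days → 5 August 2011.

August 5, 2011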